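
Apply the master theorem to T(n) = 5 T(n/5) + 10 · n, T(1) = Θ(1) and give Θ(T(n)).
T(n) = Θ(n log n)

log_5 5 = 1, and f(n) = 10 · n = Θ(n^(log_5 5)). This is Case 2 of the master theorem: T(n) = Θ(f(n) · log n) = Θ(n log n).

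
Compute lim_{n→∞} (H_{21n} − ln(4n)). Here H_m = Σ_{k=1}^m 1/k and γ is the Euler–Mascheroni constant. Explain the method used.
lim = ln(21/4) + γ

By Euler-Maclaurin, H_m = ln m + γ + O(1/m). So
  H_{21n} − ln(4n) = ln(21n) + γ − ln(4n) + O(1/n)
                       = ln(21/4) + γ + O(1/n).
Hence the limit is ln(21/4) + γ.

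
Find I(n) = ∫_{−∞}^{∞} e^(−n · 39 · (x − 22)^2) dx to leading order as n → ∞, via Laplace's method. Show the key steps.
I(n) = sqrt(π/(39n))

Here φ(x) = 39 · (x − 22)^2 has its unique minimum at x* = 22 with φ(x*) = 0 and φ''(x*) = 78. Laplace's method gives
  I(n) ~ e^(−n φ(x*)) · sqrt(2π / (n · φ''(x*))) = sqrt(2π / (78n)) = sqrt(π/(39n)).
This is exact: substituting u = (x − 22)·sqrt(39n) gives I(n) = (1/sqrt(39n)) ∫_{−∞}^{∞} e^(−u^2) du = sqrt(π/(39n)).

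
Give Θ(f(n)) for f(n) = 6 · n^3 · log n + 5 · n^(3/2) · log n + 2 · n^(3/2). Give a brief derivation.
f(n) ∈ Θ(n^3 · log n)

Compare the terms by growth order. For large n, n^a · (log n)^b dominates n^a' · (log n)^b' iff a > a', or (a = a' and b > b'). Ranking the 3 terms shows the dominant one is 6 · n^3 · log n. Hence f(n) ∈ Θ(n^3 · log n).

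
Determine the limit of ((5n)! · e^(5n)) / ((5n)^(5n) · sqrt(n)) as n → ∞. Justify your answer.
lim = sqrt(2π·5)

Stirling: (5n)! ~ sqrt(2π·5n) · (5n/e)^(5n). Hence
  (5n)! · e^(5n) / (5n)^(5n) ~ sqrt(2π·5n).
Dividing by sqrt(n): sqrt(2π·5n) / sqrt(n) = sqrt(2π·5) · n^((1−1)/2), so the limit is sqrt(2π·5).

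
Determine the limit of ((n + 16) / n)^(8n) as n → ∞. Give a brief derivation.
lim = e^128

Rewrite as (1 + 16/n)^(8n). By the standard limit (1 + x/n)^n → e^x, we have (1 + 16/n)^n → e^16, and raising to the 8th power gives e^128.
More precisely, ln[(1 + 16/n)^(8n)] = 8n · ln(1 + 16/n) = 8n · (16/n + O(1/n^2)) = 128 + O(1/n) → 128.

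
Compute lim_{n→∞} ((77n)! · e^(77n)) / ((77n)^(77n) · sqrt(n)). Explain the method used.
lim = sqrt(2π·77)

Stirling: (77n)! ~ sqrt(2π·77n) · (77n/e)^(77n). Hence
  (77n)! · e^(77n) / (77n)^(77n) ~ sqrt(2π·77n).
Dividing by sqrt(n): sqrt(2π·77n) / sqrt(n) = sqrt(2π·77) · n^((1−1)/2), so the limit is sqrt(2π·77).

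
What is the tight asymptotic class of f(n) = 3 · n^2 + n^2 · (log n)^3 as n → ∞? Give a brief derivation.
f(n) ∈ Θ(n^2 · (log n)^3)

Compare the terms by growth order. For large n, n^a · (log n)^b dominates n^a' · (log n)^b' iff a > a', or (a = a' and b > b'). Ranking the 2 terms shows the dominant one is n^2 · (log n)^3. Hence f(n) ∈ Θ(n^2 · (log n)^3).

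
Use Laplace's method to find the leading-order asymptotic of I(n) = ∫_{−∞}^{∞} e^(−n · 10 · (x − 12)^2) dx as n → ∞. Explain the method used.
I(n) = sqrt(π/(10n))

Here φ(x) = 10 · (x − 12)^2 has its unique minimum at x* = 12 with φ(x*) = 0 and φ''(x*) = 20. Laplace's method gives
  I(n) ~ e^(−n φ(x*)) · sqrt(2π / (n · φ''(x*))) = sqrt(2π / (20n)) = sqrt(π/(10n)).
This is exact: substituting u = (x − 12)·sqrt(10n) gives I(n) = (1/sqrt(10n)) ∫_{−∞}^{∞} e^(−u^2) du = sqrt(π/(10n)).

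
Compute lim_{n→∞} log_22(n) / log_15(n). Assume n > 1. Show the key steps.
lim = ln(15) / ln(22) = log_22(15)

Change of base: log_22(n) = ln n / ln 22 and log_15(n) = ln n / ln 15. The ratio is (ln n / ln 22) · (ln 15 / ln n) = ln 15 / ln 22, a constant independent of n. So the limit is ln 15 / ln 22 = log_22(15).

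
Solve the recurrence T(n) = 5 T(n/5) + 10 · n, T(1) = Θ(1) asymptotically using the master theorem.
T(n) = Θ(n log n)

log_5 5 = 1, and f(n) = 10 · n = Θ(n^(log_5 5)). This is Case 2 of the master theorem: T(n) = Θ(f(n) · log n) = Θ(n log n).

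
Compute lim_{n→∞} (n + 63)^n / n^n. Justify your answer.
lim = e^63

Rewrite as (1 + 63/n)^(n). By the standard limit (1 + x/n)^n → e^x, we have (1 + 63/n)^n → e^63, and raising to the 1st power gives e^63.
More precisely, ln[(1 + 63/n)^(n)] = n · ln(1 + 63/n) = n · (63/n + O(1/n^2)) = 63 + O(1/n) → 63.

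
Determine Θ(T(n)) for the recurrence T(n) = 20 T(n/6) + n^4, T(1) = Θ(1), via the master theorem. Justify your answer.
T(n) = Θ(n^4)

log_6 20 ≈ 1.672. f(n) = n^4 dominates n^(log_6 20) since 4 > 1.672, and the regularity condition a·f(n/b) = 20·(n/6)^4 = (20/1296)·n^4 ≤ c·f(n) holds with c = 20/1296 ≈ 0.0154 < 1. So this is Case 3: T(n) = Θ(f(n)) = Θ(n^4).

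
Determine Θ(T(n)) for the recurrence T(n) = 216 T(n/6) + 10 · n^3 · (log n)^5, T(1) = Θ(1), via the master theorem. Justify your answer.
T(n) = Θ(n^3 · (log n)^6)

Here log_6 216 = 3 and f(n) = 10 · n^3 · (log n)^5 = Θ(n^(log_6 216) · (log n)^5). This is the extended Case 2 of the master theorem (f matches the critical exponent up to log factors), giving T(n) = Θ(n^(log_6 216) · (log n)^(5+1)) = Θ(n^3 · (log n)^6).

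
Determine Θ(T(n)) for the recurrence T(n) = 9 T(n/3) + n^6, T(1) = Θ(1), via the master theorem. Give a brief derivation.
T(n) = Θ(n^6)

log_3 9 ≈ 2.000. f(n) = n^6 dominates n^(log_3 9) since 6 > 2.000, and the regularity condition a·f(n/b) = 9·(n/3)^6 = (9/729)·n^6 ≤ c·f(n) holds with c = 9/729 ≈ 0.0123 < 1. So this is Case 3: T(n) = Θ(f(n)) = Θ(n^6).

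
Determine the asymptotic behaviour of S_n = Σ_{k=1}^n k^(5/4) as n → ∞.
S_n ~ (4/9) · n^(9/4)

Integral comparison: Σ_{k=1}^n k^(5/4) = ∫_0^n x^(5/4) dx + O(n^(5/4)). The integral is n^(1 + 5/4) / (1 + 5/4) = n^((5+4)/4) / ((5+4)/4) = (4/9) · n^(9/4).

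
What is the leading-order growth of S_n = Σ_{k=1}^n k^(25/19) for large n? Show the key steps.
S_n ~ (19/44) · n^(44/19)

Integral comparison: Σ_{k=1}^n k^(25/19) = ∫_0^n x^(25/19) dx + O(n^(25/19)). The integral is n^(1 + 25/19) / (1 + 25/19) = n^((25+19)/19) / ((25+19)/19) = (19/44) · n^(44/19).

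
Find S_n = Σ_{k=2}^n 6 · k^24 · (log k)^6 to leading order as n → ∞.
S_n ~ 6 · n^25 · (log n)^6 / 25

By integral comparison, S_n = ∫_1^n 6 · x^24 · (log x)^6 dx + O(n^24 · (log n)^6). For the integral, the leading term of ∫_1^n x^24 (log x)^6 dx is n^25/25 · (log n)^6 (by repeated integration by parts; each step lowers the log-exponent and produces a relatively O(1/log n) correction). Hence S_n ~ 6 · n^25 · (log n)^6 / 25.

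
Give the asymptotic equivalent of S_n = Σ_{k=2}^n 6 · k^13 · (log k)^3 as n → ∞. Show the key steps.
S_n ~ 3 · n^14 · (log n)^3 / 7

By integral comparison, S_n = ∫_1^n 6 · x^13 · (log x)^3 dx + O(n^13 · (log n)^3). For the integral, the leading term of ∫_1^n x^13 (log x)^3 dx is n^14/14 · (log n)^3 (by repeated integration by parts; each step lowers the log-exponent and produces a relatively O(1/log n) correction). Hence S_n ~ 3 · n^14 · (log n)^3 / 7.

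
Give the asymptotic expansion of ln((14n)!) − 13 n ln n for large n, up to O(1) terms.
ln((14n)!) − 13 n ln n = n ln n + 14(ln 14 − 1) n + (1/2) ln(2π·14n) + O(1/n)

Stirling: ln((14n)!) = 14n ln(14n) − 14n + (1/2) ln(2π·14n) + O(1/n).
Expand 14n ln(14n) = 14n (ln n + ln 14) = 14n ln n + 14n ln 14.
Subtract 13n ln n: leading term is (14 − 13) n ln n = n ln n. The next term is 14n ln 14 − 14n = 14(ln 14 − 1) n. Then the (1/2) ln(2π·14n) correction.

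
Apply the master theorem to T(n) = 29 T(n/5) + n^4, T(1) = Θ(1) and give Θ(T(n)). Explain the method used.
T(n) = Θ(n^4)

log_5 29 ≈ 2.092. f(n) = n^4 dominates n^(log_5 29) since 4 > 2.092, and the regularity condition a·f(n/b) = 29·(n/5)^4 = (29/625)·n^4 ≤ c·f(n) holds with c = 29/625 ≈ 0.0464 < 1. So this is Case 3: T(n) = Θ(f(n)) = Θ(n^4).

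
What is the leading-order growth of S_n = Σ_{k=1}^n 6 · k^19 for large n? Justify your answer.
S_n ~ 3 · n^20 / 10

By integral comparison (Euler-Maclaurin), Σ_{k=1}^n 6 · k^19 = 6 · ∫_0^n x^19 dx + O(n^19) = 6 · n^20/20 = 3 · n^20 / 10 + O(n^19). (Equivalently, Faulhaber's formula gives the same leading term.)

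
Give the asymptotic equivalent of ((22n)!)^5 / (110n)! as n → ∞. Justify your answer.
((22n)!)^5/(110n)! ~ ((2π·22n)^(4/2) / sqrt(5)) · 5^(−5·22n)  →  0

Write N = 22n. Stirling: N! ~ sqrt(2π N)(N/e)^N and (5N)! ~ sqrt(2π·5N)·(5N/e)^(5N).
  (N!)^5/(5N)! ~ (2π N)^(5/2) (N/e)^(5N) / [sqrt(2π·5N) (5N/e)^(5N)]
     = (2π N)^(5/2) / sqrt(2π·5N) · (N/(5N))^(5N)
     = (2π N)^((5−1)/2) / sqrt(5) · 5^(−5N).
Since 5^5 > 1, the factor 5^(−5N) decays exponentially, so the ratio → 0. Substituting N = 22n gives the stated form.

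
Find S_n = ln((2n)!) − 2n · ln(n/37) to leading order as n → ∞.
S_n ~ 2n · (ln 74 − 1) + O(ln n)

Stirling: ln((2n)!) = 2n ln(2n) − 2n + O(ln n).
  S_n = 2n ln(2n) − 2n − 2n ln(n/37) + O(ln n)
      = 2n ln(2n) − 2n ln n + 2n ln 37 − 2n + O(ln n)
      = 2n ln 2 + 2n ln 37 − 2n + O(ln n)
      = 2n (ln 74 − 1) + O(ln n).
Numerically ln(74) − 1 ≈ 3.3041.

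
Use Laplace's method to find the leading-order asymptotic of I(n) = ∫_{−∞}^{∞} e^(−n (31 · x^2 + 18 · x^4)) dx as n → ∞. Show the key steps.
I(n) ~ sqrt(π/(31n))

φ(x) = 31 · x^2 + 18 · x^4 has its unique global minimum at x* = 0 (since φ'(x) = 62x + 72x^3 = 0 only at x = 0 for real x with both coefficients positive, and φ → ∞ as |x| → ∞). At x* = 0, φ(0) = 0 and φ''(0) = 62. Laplace's method then gives
  I(n) ~ sqrt(2π / (n · φ''(0))) · e^(−n φ(0)) = sqrt(2π / (62n)) = sqrt(π/(31n)).
The 18 · x^4 term contributes only at subleading order (an O(1/n) relative correction).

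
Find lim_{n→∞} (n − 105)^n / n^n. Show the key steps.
lim = e^(−105)

Rewrite as (1 − 105/n)^(n). By the standard limit (1 + x/n)^n → e^x, we have (1 − 105/n)^n → e^(−105), and raising to the 1st power gives e^(−105).
More precisely, ln[(1 − 105/n)^(n)] = n · ln(1 − 105/n) = n · (-105/n + O(1/n^2)) = -105 + O(1/n) → -105.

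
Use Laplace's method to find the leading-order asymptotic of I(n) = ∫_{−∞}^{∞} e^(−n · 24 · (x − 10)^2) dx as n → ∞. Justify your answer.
I(n) = sqrt(π/(24n))

Here φ(x) = 24 · (x − 10)^2 has its unique minimum at x* = 10 with φ(x*) = 0 and φ''(x*) = 48. Laplace's method gives
  I(n) ~ e^(−n φ(x*)) · sqrt(2π / (n · φ''(x*))) = sqrt(2π / (48n)) = sqrt(π/(24n)).
This is exact: substituting u = (x − 10)·sqrt(24n) gives I(n) = (1/sqrt(24n)) ∫_{−∞}^{∞} e^(−u^2) du = sqrt(π/(24n)).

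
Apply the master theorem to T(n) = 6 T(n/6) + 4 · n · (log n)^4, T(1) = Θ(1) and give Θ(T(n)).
T(n) = Θ(n · (log n)^5)

Here log_6 6 = 1 and f(n) = 4 · n · (log n)^4 = Θ(n^(log_6 6) · (log n)^4). This is the extended Case 2 of the master theorem (f matches the critical exponent up to log factors), giving T(n) = Θ(n^(log_6 6) · (log n)^(4+1)) = Θ(n · (log n)^5).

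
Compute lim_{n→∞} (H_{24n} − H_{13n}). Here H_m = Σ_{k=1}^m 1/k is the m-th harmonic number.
lim = ln(24/13)

Euler-Maclaurin gives H_m = ln m + γ + 1/(2m) + O(1/m^2). The γ and O(1/m) terms cancel in the difference:
  H_{24n} − H_{13n} = ln(24n) − ln(13n) + O(1/n) = ln(24/13) + O(1/n).
Hence the limit is ln(24/13).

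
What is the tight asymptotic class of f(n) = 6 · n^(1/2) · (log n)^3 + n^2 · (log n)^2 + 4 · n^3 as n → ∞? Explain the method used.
f(n) ∈ Θ(n^3)

Compare the terms by growth order. For large n, n^a · (log n)^b dominates n^a' · (log n)^b' iff a > a', or (a = a' and b > b'). Ranking the 3 terms shows the dominant one is 4 · n^3. Hence f(n) ∈ Θ(n^3).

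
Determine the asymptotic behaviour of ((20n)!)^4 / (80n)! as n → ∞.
((20n)!)^4/(80n)! ~ ((2π·20n)^(3/2) / 2) · 4^(−4·20n)  →  0

Write N = 20n. Stirling: N! ~ sqrt(2π N)(N/e)^N and (4N)! ~ sqrt(2π·4N)·(4N/e)^(4N).
  (N!)^4/(4N)! ~ (2π N)^(4/2) (N/e)^(4N) / [sqrt(2π·4N) (4N/e)^(4N)]
     = (2π N)^(4/2) / sqrt(2π·4N) · (N/(4N))^(4N)
     = (2π N)^((4−1)/2) / 2 · 4^(−4N).
Since 4^4 > 1, the factor 4^(−4N) decays exponentially, so the ratio → 0. Substituting N = 20n gives the stated form.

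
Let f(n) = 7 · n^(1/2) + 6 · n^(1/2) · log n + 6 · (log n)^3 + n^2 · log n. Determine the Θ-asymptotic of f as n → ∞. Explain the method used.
f(n) ∈ Θ(n^2 · log n)

Compare the terms by growth order. For large n, n^a · (log n)^b dominates n^a' · (log n)^b' iff a > a', or (a = a' and b > b'). Ranking the 4 terms shows the dominant one is n^2 · log n. Hence f(n) ∈ Θ(n^2 · log n).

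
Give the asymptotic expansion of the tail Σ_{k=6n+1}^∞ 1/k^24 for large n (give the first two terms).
Σ_{k>6n} 1/k^24 = 1/(23 · (6n)^23) − 1/(2 · (6n)^24) + O(1/(6n)^25)

Compare to the integral: ∫_{6n}^∞ x^(−24) dx = [−x^(−23)/23]_{6n}^∞ = 1/((24−1)·(6n)^23). The Euler-Maclaurin correction adds −f(6n)/2 = −1/(2·(6n)^24). Euler-Maclaurin then gives
  Σ_{k>6n} 1/k^24 = ∫_{6n}^∞ dx/x^24 − 1/(2·(6n)^24) + O(1/(6n)^25).
(Equivalently this is ζ(24) − Σ_{k≤6n} 1/k^24.)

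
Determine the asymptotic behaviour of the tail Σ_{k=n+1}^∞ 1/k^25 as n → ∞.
Σ_{k>n} 1/k^25 ~ 1/(24 · n^24)

Compare to the integral: ∫_{n}^∞ x^(−25) dx = [−x^(−24)/24]_{n}^∞ = 1/((25−1)·n^24). Euler-Maclaurin then gives
  Σ_{k>n} 1/k^25 = ∫_{n}^∞ dx/x^25 − 1/(2·n^25) + O(1/n^26).
(Equivalently this is ζ(25) − Σ_{k≤n} 1/k^25.)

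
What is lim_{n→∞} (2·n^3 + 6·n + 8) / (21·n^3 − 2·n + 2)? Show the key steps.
lim = 2/21

For large n the leading n^3 terms dominate both numerator and denominator. Dividing top and bottom by n^3, every other term tends to 0, leaving 2/21.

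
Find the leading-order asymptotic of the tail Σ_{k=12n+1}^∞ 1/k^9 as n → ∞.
Σ_{k>12n} 1/k^9 ~ 1/(8 · (12n)^8)

Compare to the integral: ∫_{12n}^∞ x^(−9) dx = [−x^(−8)/8]_{12n}^∞ = 1/((9−1)·(12n)^8). Euler-Maclaurin then gives
  Σ_{k>12n} 1/k^9 = ∫_{12n}^∞ dx/x^9 − 1/(2·(12n)^9) + O(1/(12n)^10).
(Equivalently this is ζ(9) − Σ_{k≤12n} 1/k^9.)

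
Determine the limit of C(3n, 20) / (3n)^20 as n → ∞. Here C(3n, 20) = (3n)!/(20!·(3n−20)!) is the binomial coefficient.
lim = 1/20! = 1/2432902008176640000

With N = 3n → ∞: C(N, 20) / N^20 = [N(N−1)…(N−19)] / (20! · N^20) = (1/20!) · 1 · (1 − 1/(3n)) · … · (1 − 19/(3n)). Each factor → 1 as N → ∞, so the limit is 1/20! = 1/2432902008176640000.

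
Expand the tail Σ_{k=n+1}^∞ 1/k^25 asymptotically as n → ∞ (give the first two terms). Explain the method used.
Σ_{k>n} 1/k^25 = 1/(24 · n^24) − 1/(2 · n^25) + O(1/n^26)

Compare to the integral: ∫_{n}^∞ x^(−25) dx = [−x^(−24)/24]_{n}^∞ = 1/((25−1)·n^24). The Euler-Maclaurin correction adds −f(n)/2 = −1/(2·n^25). Euler-Maclaurin then gives
  Σ_{k>n} 1/k^25 = ∫_{n}^∞ dx/x^25 − 1/(2·n^25) + O(1/n^26).
(Equivalently this is ζ(25) − Σ_{k≤n} 1/k^25.)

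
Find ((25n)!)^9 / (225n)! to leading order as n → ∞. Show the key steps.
((25n)!)^9/(225n)! ~ ((2π·25n)^(8/2) / 3) · 9^(−9·25n)  →  0

Write N = 25n. Stirling: N! ~ sqrt(2π N)(N/e)^N and (9N)! ~ sqrt(2π·9N)·(9N/e)^(9N).
  (N!)^9/(9N)! ~ (2π N)^(9/2) (N/e)^(9N) / [sqrt(2π·9N) (9N/e)^(9N)]
     = (2π N)^(9/2) / sqrt(2π·9N) · (N/(9N))^(9N)
     = (2π N)^((9−1)/2) / 3 · 9^(−9N).
Since 9^9 > 1, the factor 9^(−9N) decays exponentially, so the ratio → 0. Substituting N = 25n gives the stated form.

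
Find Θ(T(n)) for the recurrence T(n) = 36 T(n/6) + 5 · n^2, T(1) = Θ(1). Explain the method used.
T(n) = Θ(n^2 log n)

log_6 36 = 2, and f(n) = 5 · n^2 = Θ(n^(log_6 36)). This is Case 2 of the master theorem: T(n) = Θ(f(n) · log n) = Θ(n^2 log n).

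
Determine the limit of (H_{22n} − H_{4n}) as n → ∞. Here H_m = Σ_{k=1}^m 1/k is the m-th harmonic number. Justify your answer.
lim = ln(22/4) = ln(11/2)

Euler-Maclaurin gives H_m = ln m + γ + 1/(2m) + O(1/m^2). The γ and O(1/m) terms cancel in the difference:
  H_{22n} − H_{4n} = ln(22n) − ln(4n) + O(1/n) = ln(22/4) + O(1/n).
Hence the limit is ln(22/4) = ln(11/2).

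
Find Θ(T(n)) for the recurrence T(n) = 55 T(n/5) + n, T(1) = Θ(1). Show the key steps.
T(n) = Θ(n^(log_5 55))

Master theorem: compare f(n) = n to n^(log_5 55) where log_5 55 ≈ 2.490. Since 1 < log_5 55, we have f(n) = O(n^(log_5 55 − ε)) for some ε > 0 — Case 1. Hence T(n) = Θ(n^(log_5 55)).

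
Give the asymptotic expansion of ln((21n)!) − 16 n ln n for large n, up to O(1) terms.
ln((21n)!) − 16 n ln n = 5 n ln n + 21(ln 21 − 1) n + (1/2) ln(2π·21n) + O(1/n)

Stirling: ln((21n)!) = 21n ln(21n) − 21n + (1/2) ln(2π·21n) + O(1/n).
Expand 21n ln(21n) = 21n (ln n + ln 21) = 21n ln n + 21n ln 21.
Subtract 16n ln n: leading term is (21 − 16) n ln n = 5 n ln n. The next term is 21n ln 21 − 21n = 21(ln 21 − 1) n. Then the (1/2) ln(2π·21n) correction.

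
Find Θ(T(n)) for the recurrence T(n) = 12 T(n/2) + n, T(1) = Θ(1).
T(n) = Θ(n^(log_2 12))

Master theorem: compare f(n) = n to n^(log_2 12) where log_2 12 ≈ 3.585. Since 1 < log_2 12, we have f(n) = O(n^(log_2 12 − ε)) for some ε > 0 — Case 1. Hence T(n) = Θ(n^(log_2 12)).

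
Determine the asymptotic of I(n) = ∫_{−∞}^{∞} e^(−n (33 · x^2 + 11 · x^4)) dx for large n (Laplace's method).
I(n) ~ sqrt(π/(33n))

φ(x) = 33 · x^2 + 11 · x^4 has its unique global minimum at x* = 0 (since φ'(x) = 66x + 44x^3 = 0 only at x = 0 for real x with both coefficients positive, and φ → ∞ as |x| → ∞). At x* = 0, φ(0) = 0 and φ''(0) = 66. Laplace's method then gives
  I(n) ~ sqrt(2π / (n · φ''(0))) · e^(−n φ(0)) = sqrt(2π / (66n)) = sqrt(π/(33n)).
The 11 · x^4 term contributes only at subleading order (an O(1/n) relative correction).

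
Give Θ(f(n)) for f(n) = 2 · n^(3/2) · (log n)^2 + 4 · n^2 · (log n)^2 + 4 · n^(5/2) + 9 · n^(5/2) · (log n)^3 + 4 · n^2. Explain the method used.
f(n) ∈ Θ(n^(5/2) · (log n)^3)

Compare the terms by growth order. For large n, n^a · (log n)^b dominates n^a' · (log n)^b' iff a > a', or (a = a' and b > b'). Ranking the 5 terms shows the dominant one is 9 · n^(5/2) · (log n)^3. Hence f(n) ∈ Θ(n^(5/2) · (log n)^3).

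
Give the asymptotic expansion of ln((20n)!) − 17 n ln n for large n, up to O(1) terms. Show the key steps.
ln((20n)!) − 17 n ln n = 3 n ln n + 20(ln 20 − 1) n + (1/2) ln(2π·20n) + O(1/n)

Stirling: ln((20n)!) = 20n ln(20n) − 20n + (1/2) ln(2π·20n) + O(1/n).
Expand 20n ln(20n) = 20n (ln n + ln 20) = 20n ln n + 20n ln 20.
Subtract 17n ln n: leading term is (20 − 17) n ln n = 3 n ln n. The next term is 20n ln 20 − 20n = 20(ln 20 − 1) n. Then the (1/2) ln(2π·20n) correction.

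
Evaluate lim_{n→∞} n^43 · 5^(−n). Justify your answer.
lim = 0

Exponentials with base > 1 dominate every fixed polynomial: for any fixed c, n^c / 5^n → 0 as n → ∞ (e.g. by the ratio test, or by writing 5^n = e^(n ln 5) and noting e^(n ln 5) / n^c → ∞). Hence n^43 · 5^(−n) = n^43 / 5^n → 0.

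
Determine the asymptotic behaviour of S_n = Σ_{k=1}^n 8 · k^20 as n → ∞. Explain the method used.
S_n ~ 8 · n^21 / 21

By integral comparison (Euler-Maclaurin), Σ_{k=1}^n 8 · k^20 = 8 · ∫_0^n x^20 dx + O(n^20) = 8 · n^21/21 + O(n^20). (Equivalently, Faulhaber's formula gives the same leading term.)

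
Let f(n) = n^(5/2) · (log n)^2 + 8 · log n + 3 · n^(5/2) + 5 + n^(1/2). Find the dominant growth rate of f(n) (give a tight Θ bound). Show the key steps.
f(n) ∈ Θ(n^(5/2) · (log n)^2)

Compare the terms by growth order. For large n, n^a · (log n)^b dominates n^a' · (log n)^b' iff a > a', or (a = a' and b > b'). Ranking the 5 terms shows the dominant one is n^(5/2) · (log n)^2. Hence f(n) ∈ Θ(n^(5/2) · (log n)^2).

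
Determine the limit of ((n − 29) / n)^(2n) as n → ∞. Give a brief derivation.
lim = e^(−58)

Rewrite as (1 − 29/n)^(2n). By the standard limit (1 + x/n)^n → e^x, we have (1 − 29/n)^n → e^(−29), and raising to the 2nd power gives e^(−58).
More precisely, ln[(1 − 29/n)^(2n)] = 2n · ln(1 − 29/n) = 2n · (-29/n + O(1/n^2)) = -58 + O(1/n) → -58.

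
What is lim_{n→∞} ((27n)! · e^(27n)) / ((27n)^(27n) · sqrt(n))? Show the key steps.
lim = sqrt(2π·27)

Stirling: (27n)! ~ sqrt(2π·27n) · (27n/e)^(27n). Hence
  (27n)! · e^(27n) / (27n)^(27n) ~ sqrt(2π·27n).
Dividing by sqrt(n): sqrt(2π·27n) / sqrt(n) = sqrt(2π·27) · n^((1−1)/2), so the limit is sqrt(2π·27).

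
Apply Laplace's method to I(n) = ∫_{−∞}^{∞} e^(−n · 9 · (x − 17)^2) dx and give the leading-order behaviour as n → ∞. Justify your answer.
I(n) = sqrt(π/(9n))

Here φ(x) = 9 · (x − 17)^2 has its unique minimum at x* = 17 with φ(x*) = 0 and φ''(x*) = 18. Laplace's method gives
  I(n) ~ e^(−n φ(x*)) · sqrt(2π / (n · φ''(x*))) = sqrt(2π / (18n)) = sqrt(π/(9n)).
This is exact: substituting u = (x − 17)·sqrt(9n) gives I(n) = (1/sqrt(9n)) ∫_{−∞}^{∞} e^(−u^2) du = sqrt(π/(9n)).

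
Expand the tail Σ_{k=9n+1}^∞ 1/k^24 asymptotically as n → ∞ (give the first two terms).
Σ_{k>9n} 1/k^24 = 1/(23 · (9n)^23) − 1/(2 · (9n)^24) + O(1/(9n)^25)

Compare to the integral: ∫_{9n}^∞ x^(−24) dx = [−x^(−23)/23]_{9n}^∞ = 1/((24−1)·(9n)^23). The Euler-Maclaurin correction adds −f(9n)/2 = −1/(2·(9n)^24). Euler-Maclaurin then gives
  Σ_{k>9n} 1/k^24 = ∫_{9n}^∞ dx/x^24 − 1/(2·(9n)^24) + O(1/(9n)^25).
(Equivalently this is ζ(24) − Σ_{k≤9n} 1/k^24.)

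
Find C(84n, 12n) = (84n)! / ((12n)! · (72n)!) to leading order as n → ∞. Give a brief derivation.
C(84n, 12n) ~ (823543/46656)^(12n) · sqrt(7/(12π·12n))

Write N = 12n. Apply Stirling to each factorial:
  (7N)! ~ sqrt(2π·7N) · (7N/e)^(7N),
  N! ~ sqrt(2π N) · (N/e)^N,
  (6N)! ~ sqrt(2π·6N) · (6N/e)^(6N).
The exponential factors combine to (7N)^(7N) / (N^N · (6N)^(6N)) = 7^(7N)/6^(6N) = (7^7/6^6)^N = (823543/46656)^N.
The square-root prefactors combine to sqrt(2π·7N) / (sqrt(2π N)·sqrt(2π·6N)) = sqrt(7 / (2π·6·N)) = sqrt(7/(12π·12n)).
Substituting N = 12n: C(84n, 12n) ~ (823543/46656)^(12n) · sqrt(7/(12π·12n)).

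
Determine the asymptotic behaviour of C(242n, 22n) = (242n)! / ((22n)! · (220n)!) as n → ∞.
C(242n, 22n) ~ (285311670611/10000000000)^(22n) · sqrt(11/(20π·22n))

Write N = 22n. Apply Stirling to each factorial:
  (11N)! ~ sqrt(2π·11N) · (11N/e)^(11N),
  N! ~ sqrt(2π N) · (N/e)^N,
  (10N)! ~ sqrt(2π·10N) · (10N/e)^(10N).
The exponential factors combine to (11N)^(11N) / (N^N · (10N)^(10N)) = 11^(11N)/10^(10N) = (11^11/10^10)^N = (285311670611/10000000000)^N.
The square-root prefactors combine to sqrt(2π·11N) / (sqrt(2π N)·sqrt(2π·10N)) = sqrt(11 / (2π·10·N)) = sqrt(11/(20π·22n)).
Substituting N = 22n: C(242n, 22n) ~ (285311670611/10000000000)^(22n) · sqrt(11/(20π·22n)).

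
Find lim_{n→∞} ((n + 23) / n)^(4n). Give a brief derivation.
lim = e^92

Rewrite as (1 + 23/n)^(4n). By the standard limit (1 + x/n)^n → e^x, we have (1 + 23/n)^n → e^23, and raising to the 4th power gives e^92.
More precisely, ln[(1 + 23/n)^(4n)] = 4n · ln(1 + 23/n) = 4n · (23/n + O(1/n^2)) = 92 + O(1/n) → 92.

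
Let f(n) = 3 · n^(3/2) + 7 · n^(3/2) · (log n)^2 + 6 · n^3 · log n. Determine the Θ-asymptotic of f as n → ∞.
f(n) ∈ Θ(n^3 · log n)

Compare the terms by growth order. For large n, n^a · (log n)^b dominates n^a' · (log n)^b' iff a > a', or (a = a' and b > b'). Ranking the 3 terms shows the dominant one is 6 · n^3 · log n. Hence f(n) ∈ Θ(n^3 · log n).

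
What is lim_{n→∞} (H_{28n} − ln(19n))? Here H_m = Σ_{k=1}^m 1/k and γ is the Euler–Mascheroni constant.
lim = ln(28/19) + γ

By Euler-Maclaurin, H_m = ln m + γ + O(1/m). So
  H_{28n} − ln(19n) = ln(28n) + γ − ln(19n) + O(1/n)
                       = ln(28/19) + γ + O(1/n).
Hence the limit is ln(28/19) + γ.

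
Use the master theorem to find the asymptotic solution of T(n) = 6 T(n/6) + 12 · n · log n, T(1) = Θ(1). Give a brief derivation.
T(n) = Θ(n · (log n)^2)

Here log_6 6 = 1 and f(n) = 12 · n · log n = Θ(n^(log_6 6) · (log n)^1). This is the extended Case 2 of the master theorem (f matches the critical exponent up to log factors), giving T(n) = Θ(n^(log_6 6) · (log n)^(1+1)) = Θ(n · (log n)^2).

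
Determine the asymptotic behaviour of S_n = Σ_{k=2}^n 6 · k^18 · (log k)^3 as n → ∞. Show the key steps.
S_n ~ 6 · n^19 · (log n)^3 / 19

By integral comparison, S_n = ∫_1^n 6 · x^18 · (log x)^3 dx + O(n^18 · (log n)^3). For the integral, the leading term of ∫_1^n x^18 (log x)^3 dx is n^19/19 · (log n)^3 (by repeated integration by parts; each step lowers the log-exponent and produces a relatively O(1/log n) correction). Hence S_n ~ 6 · n^19 · (log n)^3 / 19.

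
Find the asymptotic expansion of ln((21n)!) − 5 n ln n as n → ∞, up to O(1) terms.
ln((21n)!) − 5 n ln n = 16 n ln n + 21(ln 21 − 1) n + (1/2) ln(2π·21n) + O(1/n)

Stirling: ln((21n)!) = 21n ln(21n) − 21n + (1/2) ln(2π·21n) + O(1/n).
Expand 21n ln(21n) = 21n (ln n + ln 21) = 21n ln n + 21n ln 21.
Subtract 5n ln n: leading term is (21 − 5) n ln n = 16 n ln n. The next term is 21n ln 21 − 21n = 21(ln 21 − 1) n. Then the (1/2) ln(2π·21n) correction.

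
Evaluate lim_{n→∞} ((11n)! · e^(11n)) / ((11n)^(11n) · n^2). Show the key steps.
lim = 0

Stirling: (11n)! ~ sqrt(2π·11n) · (11n/e)^(11n). Hence
  (11n)! · e^(11n) / (11n)^(11n) ~ sqrt(2π·11n).
Dividing by n^2: sqrt(2π·11n) / n^2 = sqrt(2π·11) · n^((1−4)/2), so the expression behaves like sqrt(2π·11) · n^((1−4)/2) → 0.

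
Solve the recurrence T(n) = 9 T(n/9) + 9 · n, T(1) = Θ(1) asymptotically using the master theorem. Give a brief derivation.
T(n) = Θ(n log n)

log_9 9 = 1, and f(n) = 9 · n = Θ(n^(log_9 9)). This is Case 2 of the master theorem: T(n) = Θ(f(n) · log n) = Θ(n log n).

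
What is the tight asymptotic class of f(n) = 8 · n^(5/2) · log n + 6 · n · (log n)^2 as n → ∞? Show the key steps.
f(n) ∈ Θ(n^(5/2) · log n)

Compare the terms by growth order. For large n, n^a · (log n)^b dominates n^a' · (log n)^b' iff a > a', or (a = a' and b > b'). Ranking the 2 terms shows the dominant one is 8 · n^(5/2) · log n. Hence f(n) ∈ Θ(n^(5/2) · log n).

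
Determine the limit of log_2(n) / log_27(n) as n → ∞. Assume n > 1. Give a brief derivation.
lim = ln(27) / ln(2) = log_2(27)

Change of base: log_2(n) = ln n / ln 2 and log_27(n) = ln n / ln 27. The ratio is (ln n / ln 2) · (ln 27 / ln n) = ln 27 / ln 2, a constant independent of n. So the limit is ln 27 / ln 2 = log_2(27).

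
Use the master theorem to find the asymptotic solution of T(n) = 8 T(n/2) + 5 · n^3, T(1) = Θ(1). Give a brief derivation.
T(n) = Θ(n^3 log n)

log_2 8 = 3, and f(n) = 5 · n^3 = Θ(n^(log_2 8)). This is Case 2 of the master theorem: T(n) = Θ(f(n) · log n) = Θ(n^3 log n).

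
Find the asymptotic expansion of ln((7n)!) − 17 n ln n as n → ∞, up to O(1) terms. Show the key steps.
ln((7n)!) − 17 n ln n = −10 n ln n + 7(ln 7 − 1) n + (1/2) ln(2π·7n) + O(1/n)

Stirling: ln((7n)!) = 7n ln(7n) − 7n + (1/2) ln(2π·7n) + O(1/n).
Expand 7n ln(7n) = 7n (ln n + ln 7) = 7n ln n + 7n ln 7.
Subtract 17n ln n: leading term is (7 − 17) n ln n = −10 n ln n. The next term is 7n ln 7 − 7n = 7(ln 7 − 1) n. Then the (1/2) ln(2π·7n) correction.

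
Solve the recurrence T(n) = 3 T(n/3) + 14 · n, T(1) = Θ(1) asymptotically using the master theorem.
T(n) = Θ(n log n)

log_3 3 = 1, and f(n) = 14 · n = Θ(n^(log_3 3)). This is Case 2 of the master theorem: T(n) = Θ(f(n) · log n) = Θ(n log n).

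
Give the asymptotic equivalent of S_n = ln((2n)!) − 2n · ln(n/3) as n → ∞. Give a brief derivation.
S_n ~ 2n · (ln 6 − 1) + O(ln n)

Stirling: ln((2n)!) = 2n ln(2n) − 2n + O(ln n).
  S_n = 2n ln(2n) − 2n − 2n ln(n/3) + O(ln n)
      = 2n ln(2n) − 2n ln n + 2n ln 3 − 2n + O(ln n)
      = 2n ln 2 + 2n ln 3 − 2n + O(ln n)
      = 2n (ln 6 − 1) + O(ln n).
Numerically ln(6) − 1 ≈ 0.7918.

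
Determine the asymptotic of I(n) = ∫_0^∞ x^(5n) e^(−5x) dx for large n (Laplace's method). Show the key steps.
I(n) ~ (sqrt(2π·5n) / 5) · (5n/(5e))^(5n)

Write the integrand as exp(5n ln x − 5x) and set f(x) = 5n ln x − 5x. Then f'(x) = 5n/x − 5 = 0 at x* = 5n/5, and f''(x*) = −5n/x*^2 = −5^2/(5n). Laplace's method (interior maximum) gives
  I(n) ~ e^(f(x*)) · sqrt(2π / |f''(x*)|)
        = exp(5n ln(5n/5) − 5n) · sqrt(2π · 5n / 5^2)
        = (5n/5)^(5n) e^(−5n) · sqrt(2π·5n) / 5
        = (sqrt(2π·5n) / 5) · (5n/(5e))^(5n).
This matches Γ(5n+1)/5^(5n+1) with Stirling applied to Γ.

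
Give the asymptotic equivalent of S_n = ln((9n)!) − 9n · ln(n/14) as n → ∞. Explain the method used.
S_n ~ 9n · (ln 126 − 1) + O(ln n)

Stirling: ln((9n)!) = 9n ln(9n) − 9n + O(ln n).
  S_n = 9n ln(9n) − 9n − 9n ln(n/14) + O(ln n)
      = 9n ln(9n) − 9n ln n + 9n ln 14 − 9n + O(ln n)
      = 9n ln 9 + 9n ln 14 − 9n + O(ln n)
      = 9n (ln 126 − 1) + O(ln n).
Numerically ln(126) − 1 ≈ 3.8363.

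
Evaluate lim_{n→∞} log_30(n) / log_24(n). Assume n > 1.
lim = ln(24) / ln(30) = log_30(24)

Change of base: log_30(n) = ln n / ln 30 and log_24(n) = ln n / ln 24. The ratio is (ln n / ln 30) · (ln 24 / ln n) = ln 24 / ln 30, a constant independent of n. So the limit is ln 24 / ln 30 = log_30(24).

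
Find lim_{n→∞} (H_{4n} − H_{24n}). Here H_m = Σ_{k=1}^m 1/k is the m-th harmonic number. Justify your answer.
lim = ln(4/24) = −ln 6

Euler-Maclaurin gives H_m = ln m + γ + 1/(2m) + O(1/m^2). The γ and O(1/m) terms cancel in the difference:
  H_{4n} − H_{24n} = ln(4n) − ln(24n) + O(1/n) = ln(4/24) + O(1/n).
Hence the limit is ln(4/24) = −ln 6.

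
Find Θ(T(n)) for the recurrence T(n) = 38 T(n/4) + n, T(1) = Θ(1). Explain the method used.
T(n) = Θ(n^(log_4 38))

Master theorem: compare f(n) = n to n^(log_4 38) where log_4 38 ≈ 2.624. Since 1 < log_4 38, we have f(n) = O(n^(log_4 38 − ε)) for some ε > 0 — Case 1. Hence T(n) = Θ(n^(log_4 38)).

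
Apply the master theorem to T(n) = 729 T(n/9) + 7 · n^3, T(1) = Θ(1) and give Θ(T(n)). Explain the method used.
T(n) = Θ(n^3 log n)

log_9 729 = 3, and f(n) = 7 · n^3 = Θ(n^(log_9 729)). This is Case 2 of the master theorem: T(n) = Θ(f(n) · log n) = Θ(n^3 log n).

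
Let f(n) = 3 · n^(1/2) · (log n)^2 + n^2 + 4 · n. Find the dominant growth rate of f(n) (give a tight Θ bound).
f(n) ∈ Θ(n^2)

Compare the terms by growth order. For large n, n^a · (log n)^b dominates n^a' · (log n)^b' iff a > a', or (a = a' and b > b'). Ranking the 3 terms shows the dominant one is n^2. Hence f(n) ∈ Θ(n^2).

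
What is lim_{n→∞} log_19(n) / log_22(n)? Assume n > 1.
lim = ln(22) / ln(19) = log_19(22)

Change of base: log_19(n) = ln n / ln 19 and log_22(n) = ln n / ln 22. The ratio is (ln n / ln 19) · (ln 22 / ln n) = ln 22 / ln 19, a constant independent of n. So the limit is ln 22 / ln 19 = log_19(22).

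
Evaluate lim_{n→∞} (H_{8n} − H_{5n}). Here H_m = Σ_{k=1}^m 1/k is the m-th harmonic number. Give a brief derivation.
lim = ln(8/5)

Euler-Maclaurin gives H_m = ln m + γ + 1/(2m) + O(1/m^2). The γ and O(1/m) terms cancel in the difference:
  H_{8n} − H_{5n} = ln(8n) − ln(5n) + O(1/n) = ln(8/5) + O(1/n).
Hence the limit is ln(8/5).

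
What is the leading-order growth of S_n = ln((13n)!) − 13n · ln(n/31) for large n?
S_n ~ 13n · (ln 403 − 1) + O(ln n)

Stirling: ln((13n)!) = 13n ln(13n) − 13n + O(ln n).
  S_n = 13n ln(13n) − 13n − 13n ln(n/31) + O(ln n)
      = 13n ln(13n) − 13n ln n + 13n ln 31 − 13n + O(ln n)
      = 13n ln 13 + 13n ln 31 − 13n + O(ln n)
      = 13n (ln 403 − 1) + O(ln n).
Numerically ln(403) − 1 ≈ 4.9989.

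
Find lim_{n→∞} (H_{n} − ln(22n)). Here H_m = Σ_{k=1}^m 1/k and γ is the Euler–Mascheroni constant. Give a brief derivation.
lim = −ln 22 + γ

By Euler-Maclaurin, H_m = ln m + γ + O(1/m). So
  H_{n} − ln(22n) = ln(n) + γ − ln(22n) + O(1/n)
                       = ln(1/22) + γ + O(1/n).
Hence the limit is ln(1/22) + γ.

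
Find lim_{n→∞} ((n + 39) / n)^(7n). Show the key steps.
lim = e^273

Rewrite as (1 + 39/n)^(7n). By the standard limit (1 + x/n)^n → e^x, we have (1 + 39/n)^n → e^39, and raising to the 7th power gives e^273.
More precisely, ln[(1 + 39/n)^(7n)] = 7n · ln(1 + 39/n) = 7n · (39/n + O(1/n^2)) = 273 + O(1/n) → 273.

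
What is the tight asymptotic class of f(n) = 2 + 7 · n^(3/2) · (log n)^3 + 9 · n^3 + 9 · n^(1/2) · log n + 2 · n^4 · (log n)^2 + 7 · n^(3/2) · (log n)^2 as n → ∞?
f(n) ∈ Θ(n^4 · (log n)^2)

Compare the terms by growth order. For large n, n^a · (log n)^b dominates n^a' · (log n)^b' iff a > a', or (a = a' and b > b'). Ranking the 6 terms shows the dominant one is 2 · n^4 · (log n)^2. Hence f(n) ∈ Θ(n^4 · (log n)^2).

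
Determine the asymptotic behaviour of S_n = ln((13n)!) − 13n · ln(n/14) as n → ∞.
S_n ~ 13n · (ln 182 − 1) + O(ln n)

Stirling: ln((13n)!) = 13n ln(13n) − 13n + O(ln n).
  S_n = 13n ln(13n) − 13n − 13n ln(n/14) + O(ln n)
      = 13n ln(13n) − 13n ln n + 13n ln 14 − 13n + O(ln n)
      = 13n ln 13 + 13n ln 14 − 13n + O(ln n)
      = 13n (ln 182 − 1) + O(ln n).
Numerically ln(182) − 1 ≈ 4.2040.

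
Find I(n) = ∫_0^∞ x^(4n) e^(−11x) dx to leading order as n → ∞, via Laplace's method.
I(n) ~ (sqrt(2π·4n) / 11) · (4n/(11e))^(4n)

Write the integrand as exp(4n ln x − 11x) and set f(x) = 4n ln x − 11x. Then f'(x) = 4n/x − 11 = 0 at x* = 4n/11, and f''(x*) = −4n/x*^2 = −11^2/(4n). Laplace's method (interior maximum) gives
  I(n) ~ e^(f(x*)) · sqrt(2π / |f''(x*)|)
        = exp(4n ln(4n/11) − 4n) · sqrt(2π · 4n / 11^2)
        = (4n/11)^(4n) e^(−4n) · sqrt(2π·4n) / 11
        = (sqrt(2π·4n) / 11) · (4n/(11e))^(4n).
This matches Γ(4n+1)/11^(4n+1) with Stirling applied to Γ.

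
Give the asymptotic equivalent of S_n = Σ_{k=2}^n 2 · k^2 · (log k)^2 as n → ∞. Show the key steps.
S_n ~ 2 · n^3 · (log n)^2 / 3

By integral comparison, S_n = ∫_1^n 2 · x^2 · (log x)^2 dx + O(n^2 · (log n)^2). For the integral, the leading term of ∫_1^n x^2 (log x)^2 dx is n^3/3 · (log n)^2 (by repeated integration by parts; each step lowers the log-exponent and produces a relatively O(1/log n) correction). Hence S_n ~ 2 · n^3 · (log n)^2 / 3.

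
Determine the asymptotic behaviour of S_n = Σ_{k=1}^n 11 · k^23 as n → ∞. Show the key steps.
S_n ~ 11 · n^24 / 24

By integral comparison (Euler-Maclaurin), Σ_{k=1}^n 11 · k^23 = 11 · ∫_0^n x^23 dx + O(n^23) = 11 · n^24/24 + O(n^23). (Equivalently, Faulhaber's formula gives the same leading term.)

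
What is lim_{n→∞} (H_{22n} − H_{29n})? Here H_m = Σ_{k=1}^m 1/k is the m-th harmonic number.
lim = ln(22/29)

Euler-Maclaurin gives H_m = ln m + γ + 1/(2m) + O(1/m^2). The γ and O(1/m) terms cancel in the difference:
  H_{22n} − H_{29n} = ln(22n) − ln(29n) + O(1/n) = ln(22/29) + O(1/n).
Hence the limit is ln(22/29).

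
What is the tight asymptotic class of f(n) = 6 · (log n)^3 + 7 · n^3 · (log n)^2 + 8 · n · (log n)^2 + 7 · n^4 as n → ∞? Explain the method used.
f(n) ∈ Θ(n^4)

Compare the terms by growth order. For large n, n^a · (log n)^b dominates n^a' · (log n)^b' iff a > a', or (a = a' and b > b'). Ranking the 4 terms shows the dominant one is 7 · n^4. Hence f(n) ∈ Θ(n^4).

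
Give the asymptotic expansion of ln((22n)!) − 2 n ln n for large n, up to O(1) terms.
ln((22n)!) − 2 n ln n = 20 n ln n + 22(ln 22 − 1) n + (1/2) ln(2π·22n) + O(1/n)

Stirling: ln((22n)!) = 22n ln(22n) − 22n + (1/2) ln(2π·22n) + O(1/n).
Expand 22n ln(22n) = 22n (ln n + ln 22) = 22n ln n + 22n ln 22.
Subtract 2n ln n: leading term is (22 − 2) n ln n = 20 n ln n. The next term is 22n ln 22 − 22n = 22(ln 22 − 1) n. Then the (1/2) ln(2π·22n) correction.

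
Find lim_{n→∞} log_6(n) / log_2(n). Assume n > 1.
lim = ln(2) / ln(6) = log_6(2)

Change of base: log_6(n) = ln n / ln 6 and log_2(n) = ln n / ln 2. The ratio is (ln n / ln 6) · (ln 2 / ln n) = ln 2 / ln 6, a constant independent of n. So the limit is ln 2 / ln 6 = log_6(2).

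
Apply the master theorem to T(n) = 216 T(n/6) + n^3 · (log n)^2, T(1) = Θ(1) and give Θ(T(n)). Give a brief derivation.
T(n) = Θ(n^3 · (log n)^3)

Here log_6 216 = 3 and f(n) = n^3 · (log n)^2 = Θ(n^(log_6 216) · (log n)^2). This is the extended Case 2 of the master theorem (f matches the critical exponent up to log factors), giving T(n) = Θ(n^(log_6 216) · (log n)^(2+1)) = Θ(n^3 · (log n)^3).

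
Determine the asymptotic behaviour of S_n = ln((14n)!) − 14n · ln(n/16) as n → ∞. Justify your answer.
S_n ~ 14n · (ln 224 − 1) + O(ln n)

Stirling: ln((14n)!) = 14n ln(14n) − 14n + O(ln n).
  S_n = 14n ln(14n) − 14n − 14n ln(n/16) + O(ln n)
      = 14n ln(14n) − 14n ln n + 14n ln 16 − 14n + O(ln n)
      = 14n ln 14 + 14n ln 16 − 14n + O(ln n)
      = 14n (ln 224 − 1) + O(ln n).
Numerically ln(224) − 1 ≈ 4.4116.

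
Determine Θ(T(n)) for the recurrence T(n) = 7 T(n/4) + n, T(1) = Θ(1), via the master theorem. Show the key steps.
T(n) = Θ(n^(log_4 7))

Master theorem: compare f(n) = n to n^(log_4 7) where log_4 7 ≈ 1.404. Since 1 < log_4 7, we have f(n) = O(n^(log_4 7 − ε)) for some ε > 0 — Case 1. Hence T(n) = Θ(n^(log_4 7)).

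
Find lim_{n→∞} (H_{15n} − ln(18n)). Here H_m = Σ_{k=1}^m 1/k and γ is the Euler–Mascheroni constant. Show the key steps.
lim = ln(5/6) + γ

By Euler-Maclaurin, H_m = ln m + γ + O(1/m). So
  H_{15n} − ln(18n) = ln(15n) + γ − ln(18n) + O(1/n)
                       = ln(15/18) + γ + O(1/n).
Hence the limit is ln(15/18) + γ (= ln(5/6)).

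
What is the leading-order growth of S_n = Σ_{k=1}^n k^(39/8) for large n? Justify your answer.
S_n ~ (8/47) · n^(47/8)

Integral comparison: Σ_{k=1}^n k^(39/8) = ∫_0^n x^(39/8) dx + O(n^(39/8)). The integral is n^(1 + 39/8) / (1 + 39/8) = n^((39+8)/8) / ((39+8)/8) = (8/47) · n^(47/8).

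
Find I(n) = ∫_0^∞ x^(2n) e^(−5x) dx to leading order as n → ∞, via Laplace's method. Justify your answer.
I(n) ~ (sqrt(2π·2n) / 5) · (2n/(5e))^(2n)

Write the integrand as exp(2n ln x − 5x) and set f(x) = 2n ln x − 5x. Then f'(x) = 2n/x − 5 = 0 at x* = 2n/5, and f''(x*) = −2n/x*^2 = −5^2/(2n). Laplace's method (interior maximum) gives
  I(n) ~ e^(f(x*)) · sqrt(2π / |f''(x*)|)
        = exp(2n ln(2n/5) − 2n) · sqrt(2π · 2n / 5^2)
        = (2n/5)^(2n) e^(−2n) · sqrt(2π·2n) / 5
        = (sqrt(2π·2n) / 5) · (2n/(5e))^(2n).
This matches Γ(2n+1)/5^(2n+1) with Stirling applied to Γ.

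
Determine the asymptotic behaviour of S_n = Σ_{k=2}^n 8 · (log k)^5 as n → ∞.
S_n ~ 8 · n · (log n)^5

By integral comparison, S_n = ∫_1^n 8 · (log x)^5 dx + O((log n)^5). For the integral, the leading term of ∫_1^n (log x)^5 dx is n · (log n)^5 (by repeated integration by parts; each step lowers the log-exponent and produces a relatively O(1/log n) correction). Hence S_n ~ 8 · n · (log n)^5.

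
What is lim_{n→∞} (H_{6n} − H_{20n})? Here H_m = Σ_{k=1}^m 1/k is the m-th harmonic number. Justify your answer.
lim = ln(6/20) = ln(3/10)

Euler-Maclaurin gives H_m = ln m + γ + 1/(2m) + O(1/m^2). The γ and O(1/m) terms cancel in the difference:
  H_{6n} − H_{20n} = ln(6n) − ln(20n) + O(1/n) = ln(6/20) + O(1/n).
Hence the limit is ln(6/20) = ln(3/10).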